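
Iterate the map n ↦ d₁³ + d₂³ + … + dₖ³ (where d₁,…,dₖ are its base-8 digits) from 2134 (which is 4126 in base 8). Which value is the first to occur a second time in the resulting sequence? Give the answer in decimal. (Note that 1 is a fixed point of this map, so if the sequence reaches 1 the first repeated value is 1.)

1

2134 = (4,1,2,6)_8 → 4³ + 1³ + 2³ + 6³ = 289
289 = (4,4,1)_8 → 4³ + 4³ + 1³ = 129
129 = (2,0,1)_8 → 2³ + 0³ + 1³ = 9
9 = (1,1)_8 → 1³ + 1³ = 2
2 = (2)_8 → 2³ = 8
8 = (1,0)_8 → 1³ + 0³ = 1  — reached the fixed point 1.
1 → 1, so 1 is the first repeated value.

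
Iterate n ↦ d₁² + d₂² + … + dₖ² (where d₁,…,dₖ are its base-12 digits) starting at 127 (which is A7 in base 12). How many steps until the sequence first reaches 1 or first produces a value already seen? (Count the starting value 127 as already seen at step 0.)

12

127 = (10,7)_12 → 10² + 7² = 149
149 = (1,0,5)_12 → 1² + 0² + 5² = 26
26 = (2,2)_12 → 2² + 2² = 8
8 = (8)_12 → 8² = 64
64 = (5,4)_12 → 5² + 4² = 41
41 = (3,5)_12 → 3² + 5² = 34
34 = (2,10)_12 → 2² + 10² = 104
104 = (8,8)_12 → 8² + 8² = 128
128 = (10,8)_12 → 10² + 8² = 164
164 = (1,1,8)_12 → 1² + 1² + 8² = 66
66 = (5,6)_12 → 5² + 6² = 61
61 = (5,1)_12 → 5² + 1² = 26  — 26 repeats.
That took 12 steps.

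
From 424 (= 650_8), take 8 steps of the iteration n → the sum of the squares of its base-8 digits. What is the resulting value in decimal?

16

424 = (6,5,0)_8 → 6² + 5² + 0² = 61
61 = (7,5)_8 → 7² + 5² = 74
74 = (1,1,2)_8 → 1² + 1² + 2² = 6
6 = (6)_8 → 6² = 36
36 = (4,4)_8 → 4² + 4² = 32
32 = (4,0)_8 → 4² + 0² = 16
16 = (2,0)_8 → 2² + 0² = 4
4 = (4)_8 → 4² = 16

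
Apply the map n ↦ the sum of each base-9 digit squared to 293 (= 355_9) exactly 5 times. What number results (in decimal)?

293 = (3,5,5)_9 → 3² + 5² + 5² = 9 + 25 + 25 = 59
59 = (6,5)_9 → 6² + 5² = 36 + 25 = 61
61 = (6,7)_9 → 6² + 7² = 36 + 49 = 85
85 = (1,0,4)_9 → 1² + 0² + 4² = 1 + 0 + 16 = 17
17 = (1,8)_9 → 1² + 8² = 1 + 64 = 65

65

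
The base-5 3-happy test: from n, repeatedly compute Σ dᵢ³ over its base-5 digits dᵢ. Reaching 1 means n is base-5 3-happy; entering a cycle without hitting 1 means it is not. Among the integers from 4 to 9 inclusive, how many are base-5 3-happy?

4: 4 → 64 → 80 → 28 → 28  (repeats 28)
5: 5 → 1  (reaches 1)
6: 6 → 2 → 8 → 28 → 28  (repeats 28)
7: 7 → 9 → 65 → 35 → 9  (repeats 9)
8: 8 → 28 → 28  (repeats 28)
9: 9 → 65 → 35 → 9  (repeats 9)
base-5 3-happy: 5

1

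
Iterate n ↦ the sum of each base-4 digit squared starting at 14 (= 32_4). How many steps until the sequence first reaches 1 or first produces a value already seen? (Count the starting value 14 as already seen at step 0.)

5

14 = (3,2)_4 → 3² + 2² = 13
13 = (3,1)_4 → 3² + 1² = 10
10 = (2,2)_4 → 2² + 2² = 8
8 = (2,0)_4 → 2² + 0² = 4
4 = (1,0)_4 → 1² + 0² = 1  — reached 1.
That took 5 steps.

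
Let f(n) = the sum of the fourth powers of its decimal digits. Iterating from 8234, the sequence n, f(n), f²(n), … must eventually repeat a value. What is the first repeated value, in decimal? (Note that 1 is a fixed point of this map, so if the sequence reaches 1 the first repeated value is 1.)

8208

8234 → 8⁴ + 2⁴ + 3⁴ + 4⁴ = 4449
4449 → 4⁴ + 4⁴ + 4⁴ + 9⁴ = 7329
7329 → 7⁴ + 3⁴ + 2⁴ + 9⁴ = 9059
9059 → 9⁴ + 0⁴ + 5⁴ + 9⁴ = 13747
13747 → 1⁴ + 3⁴ + 7⁴ + 4⁴ + 7⁴ = 5140
5140 → 5⁴ + 1⁴ + 4⁴ + 0⁴ = 882
882 → 8⁴ + 8⁴ + 2⁴ = 8208
8208 → 8⁴ + 2⁴ + 0⁴ + 8⁴ = 8208  — 8208 already appeared earlier.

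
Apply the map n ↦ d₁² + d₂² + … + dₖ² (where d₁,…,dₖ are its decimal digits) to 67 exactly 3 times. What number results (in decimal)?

145

67 → 85
85 → 89
89 → 145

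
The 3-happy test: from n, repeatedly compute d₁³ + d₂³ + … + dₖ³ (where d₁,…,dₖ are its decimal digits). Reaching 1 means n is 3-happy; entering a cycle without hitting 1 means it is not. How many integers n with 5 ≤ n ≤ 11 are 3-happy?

1

5: 5 → 125 → 134 → 92 → 737 → 713 → 371 → 371  — not 3-happy
6: 6 → 216 → 225 → 141 → 66 → 432 → 99 → 1458 → 702 → 351 → 153 → 153  — not 3-happy
7: 7 → 343 → 118 → 514 → 190 → 730 → 370 → 370  — not 3-happy
8: 8 → 512 → 134 → 92 → 737 → 713 → 371 → 371  — not 3-happy
9: 9 → 729 → 1080 → 513 → 153 → 153  — not 3-happy
10: 10 → 1  — 3-happy
11: 11 → 2 → 8 → 512 → 134 → 92 → 737 → 713 → 371 → 371  — not 3-happy
3-happy: 10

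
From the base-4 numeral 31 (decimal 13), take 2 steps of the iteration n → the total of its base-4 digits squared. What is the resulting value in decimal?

13 = (3,1)_4 → 3² + 1² = 10
10 = (2,2)_4 → 2² + 2² = 8

8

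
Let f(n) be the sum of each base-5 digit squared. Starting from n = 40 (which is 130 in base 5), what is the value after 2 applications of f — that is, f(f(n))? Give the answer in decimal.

4

40 = (1,3,0)_5 → 1² + 3² + 0² = 1 + 9 + 0 = 10
10 = (2,0)_5 → 2² + 0² = 4 + 0 = 4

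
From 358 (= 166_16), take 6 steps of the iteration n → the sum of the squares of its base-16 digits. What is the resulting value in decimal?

358 = (1,6,6)_16 → 1² + 6² + 6² = 73
73 = (4,9)_16 → 4² + 9² = 97
97 = (6,1)_16 → 6² + 1² = 37
37 = (2,5)_16 → 2² + 5² = 29
29 = (1,13)_16 → 1² + 13² = 170
170 = (10,10)_16 → 10² + 10² = 200

200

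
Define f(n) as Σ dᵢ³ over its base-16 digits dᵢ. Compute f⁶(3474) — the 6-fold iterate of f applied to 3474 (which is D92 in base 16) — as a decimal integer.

3474 = (13,9,2)_16 → 13³ + 9³ + 2³ = 2197 + 729 + 8 = 2934
2934 = (11,7,6)_16 → 11³ + 7³ + 6³ = 1331 + 343 + 216 = 1890
1890 = (7,6,2)_16 → 7³ + 6³ + 2³ = 343 + 216 + 8 = 567
567 = (2,3,7)_16 → 2³ + 3³ + 7³ = 8 + 27 + 343 = 378
378 = (1,7,10)_16 → 1³ + 7³ + 10³ = 1 + 343 + 1000 = 1344
1344 = (5,4,0)_16 → 5³ + 4³ + 0³ = 125 + 64 + 0 = 189

189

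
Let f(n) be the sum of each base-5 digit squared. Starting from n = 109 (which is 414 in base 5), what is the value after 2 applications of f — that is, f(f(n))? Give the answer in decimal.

11

109 = (4,1,4)_5 → 4² + 1² + 4² = 33
33 = (1,1,3)_5 → 1² + 1² + 3² = 11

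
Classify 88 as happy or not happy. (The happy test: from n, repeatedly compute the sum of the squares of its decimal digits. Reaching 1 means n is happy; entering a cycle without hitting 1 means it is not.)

88 → 8² + 8² = 128
128 → 1² + 2² + 8² = 69
69 → 6² + 9² = 117
117 → 1² + 1² + 7² = 51
51 → 5² + 1² = 26
26 → 2² + 6² = 40
40 → 4² + 0² = 16
16 → 1² + 6² = 37
37 → 3² + 7² = 58
58 → 5² + 8² = 89
89 → 8² + 9² = 145
145 → 1² + 4² + 5² = 42
42 → 4² + 2² = 20
20 → 2² + 0² = 4
4 → 4² = 16  — 16 already seen; the sequence cycles without reaching 1.

not happy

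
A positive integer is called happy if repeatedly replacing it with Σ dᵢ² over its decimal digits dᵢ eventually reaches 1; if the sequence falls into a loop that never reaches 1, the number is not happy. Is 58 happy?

58 → 5² + 8² = 25 + 64 = 89
89 → 8² + 9² = 64 + 81 = 145
145 → 1² + 4² + 5² = 1 + 16 + 25 = 42
42 → 4² + 2² = 16 + 4 = 20
20 → 2² + 0² = 4 + 0 = 4
4 → 4² = 16
16 → 1² + 6² = 1 + 36 = 37
37 → 3² + 7² = 9 + 49 = 58  — 58 already seen; the sequence cycles without reaching 1.

not happy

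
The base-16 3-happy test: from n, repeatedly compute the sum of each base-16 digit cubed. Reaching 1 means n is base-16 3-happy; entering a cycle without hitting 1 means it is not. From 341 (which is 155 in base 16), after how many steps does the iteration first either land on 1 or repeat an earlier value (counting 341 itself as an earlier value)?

12

341 = (1,5,5)_16 → 251
251 = (15,11)_16 → 4706
4706 = (1,2,6,2)_16 → 233
233 = (14,9)_16 → 3473
3473 = (13,9,1)_16 → 2927
2927 = (11,6,15)_16 → 4922
4922 = (1,3,3,10)_16 → 1055
1055 = (4,1,15)_16 → 3440
3440 = (13,7,0)_16 → 2540
2540 = (9,14,12)_16 → 5201
5201 = (1,4,5,1)_16 → 191
191 = (11,15)_16 → 4706  — 4706 repeats.
That took 12 steps.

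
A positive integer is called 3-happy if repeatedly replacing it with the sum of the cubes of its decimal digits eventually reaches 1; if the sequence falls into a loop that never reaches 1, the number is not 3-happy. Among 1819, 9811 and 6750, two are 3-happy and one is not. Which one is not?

1819: 1819 → 1243 → 100 → 1  — reaches 1 (3-happy)
9811: 9811 → 1243 → 100 → 1  — reaches 1 (3-happy)
6750: 6750 → 684 → 792 → 1080 → 513 → 153 → 153  — repeats 153 (not 3-happy)

6750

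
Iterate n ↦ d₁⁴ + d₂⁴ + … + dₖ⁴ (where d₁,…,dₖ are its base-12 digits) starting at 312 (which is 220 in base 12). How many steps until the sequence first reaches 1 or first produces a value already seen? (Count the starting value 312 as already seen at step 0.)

312 = (2,2,0)_12 → 2⁴ + 2⁴ + 0⁴ = 16 + 16 + 0 = 32
32 = (2,8)_12 → 2⁴ + 8⁴ = 16 + 4096 = 4112
4112 = (2,4,6,8)_12 → 2⁴ + 4⁴ + 6⁴ + 8⁴ = 16 + 256 + 1296 + 4096 = 5664
5664 = (3,3,4,0)_12 → 3⁴ + 3⁴ + 4⁴ + 0⁴ = 81 + 81 + 256 + 0 = 418
418 = (2,10,10)_12 → 2⁴ + 10⁴ + 10⁴ = 16 + 10000 + 10000 = 20016
20016 = (11,7,0,0)_12 → 11⁴ + 7⁴ + 0⁴ + 0⁴ = 14641 + 2401 + 0 + 0 = 17042
17042 = (9,10,4,2)_12 → 9⁴ + 10⁴ + 4⁴ + 2⁴ = 6561 + 10000 + 256 + 16 = 16833
16833 = (9,8,10,9)_12 → 9⁴ + 8⁴ + 10⁴ + 9⁴ = 6561 + 4096 + 10000 + 6561 = 27218
27218 = (1,3,9,0,2)_12 → 1⁴ + 3⁴ + 9⁴ + 0⁴ + 2⁴ = 1 + 81 + 6561 + 0 + 16 = 6659
6659 = (3,10,2,11)_12 → 3⁴ + 10⁴ + 2⁴ + 11⁴ = 81 + 10000 + 16 + 14641 = 24738
24738 = (1,2,3,9,6)_12 → 1⁴ + 2⁴ + 3⁴ + 9⁴ + 6⁴ = 1 + 16 + 81 + 6561 + 1296 = 7955
7955 = (4,7,2,11)_12 → 4⁴ + 7⁴ + 2⁴ + 11⁴ = 256 + 2401 + 16 + 14641 = 17314
17314 = (10,0,2,10)_12 → 10⁴ + 0⁴ + 2⁴ + 10⁴ = 10000 + 0 + 16 + 10000 = 20016  — 20016 repeats.
That took 13 steps.

13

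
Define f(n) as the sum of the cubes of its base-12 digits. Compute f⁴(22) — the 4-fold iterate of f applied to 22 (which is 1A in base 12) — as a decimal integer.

1001

22 = (1,10)_12 → 1³ + 10³ = 1 + 1000 = 1001
1001 = (6,11,5)_12 → 6³ + 11³ + 5³ = 216 + 1331 + 125 = 1672
1672 = (11,7,4)_12 → 11³ + 7³ + 4³ = 1331 + 343 + 64 = 1738
1738 = (1,0,0,10)_12 → 1³ + 0³ + 0³ + 10³ = 1 + 0 + 0 + 1000 = 1001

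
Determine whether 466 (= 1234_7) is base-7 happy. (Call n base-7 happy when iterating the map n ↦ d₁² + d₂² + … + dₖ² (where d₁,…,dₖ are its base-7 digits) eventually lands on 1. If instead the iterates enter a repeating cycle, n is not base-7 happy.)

466 = (1,2,3,4)_7 → 1² + 2² + 3² + 4² = 30
30 = (4,2)_7 → 4² + 2² = 20
20 = (2,6)_7 → 2² + 6² = 40
40 = (5,5)_7 → 5² + 5² = 50
50 = (1,0,1)_7 → 1² + 0² + 1² = 2
2 = (2)_7 → 2² = 4
4 = (4)_7 → 4² = 16
16 = (2,2)_7 → 2² + 2² = 8
8 = (1,1)_7 → 1² + 1² = 2  — 2 already seen; the sequence cycles without reaching 1.

not base-7 happy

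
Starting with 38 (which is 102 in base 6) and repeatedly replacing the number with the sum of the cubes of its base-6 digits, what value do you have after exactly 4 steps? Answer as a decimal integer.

62

38 = (1,0,2)_6 → 1³ + 0³ + 2³ = 1 + 0 + 8 = 9
9 = (1,3)_6 → 1³ + 3³ = 1 + 27 = 28
28 = (4,4)_6 → 4³ + 4³ = 64 + 64 = 128
128 = (3,3,2)_6 → 3³ + 3³ + 2³ = 27 + 27 + 8 = 62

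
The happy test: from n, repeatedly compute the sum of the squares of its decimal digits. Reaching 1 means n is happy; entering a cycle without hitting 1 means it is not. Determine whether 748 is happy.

happy

748 → 7² + 4² + 8² = 49 + 16 + 64 = 129
129 → 1² + 2² + 9² = 1 + 4 + 81 = 86
86 → 8² + 6² = 64 + 36 = 100
100 → 1² + 0² + 0² = 1 + 0 + 0 = 1  — reached 1.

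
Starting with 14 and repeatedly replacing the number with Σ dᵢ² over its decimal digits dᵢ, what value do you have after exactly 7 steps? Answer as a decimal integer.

145

14 → 17
17 → 50
50 → 25
25 → 29
29 → 85
85 → 89
89 → 145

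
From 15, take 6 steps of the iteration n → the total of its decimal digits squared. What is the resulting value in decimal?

89

15 → 26
26 → 40
40 → 16
16 → 37
37 → 58
58 → 89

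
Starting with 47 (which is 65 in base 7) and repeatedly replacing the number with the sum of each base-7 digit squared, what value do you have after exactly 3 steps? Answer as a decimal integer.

45

47 = (6,5)_7 → 6² + 5² = 61
61 = (1,1,5)_7 → 1² + 1² + 5² = 27
27 = (3,6)_7 → 3² + 6² = 45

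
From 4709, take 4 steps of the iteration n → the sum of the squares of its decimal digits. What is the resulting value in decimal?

4709 → 4² + 7² + 0² + 9² = 146
146 → 1² + 4² + 6² = 53
53 → 5² + 3² = 34
34 → 3² + 4² = 25

25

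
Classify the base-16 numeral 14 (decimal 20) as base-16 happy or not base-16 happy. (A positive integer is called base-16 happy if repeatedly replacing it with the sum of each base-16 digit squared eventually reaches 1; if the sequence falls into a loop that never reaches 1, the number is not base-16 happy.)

base-16 happy

20 = (1,4)_16 → 1² + 4² = 1 + 16 = 17
17 = (1,1)_16 → 1² + 1² = 1 + 1 = 2
2 = (2)_16 → 2² = 4
4 = (4)_16 → 4² = 16
16 = (1,0)_16 → 1² + 0² = 1 + 0 = 1  — reached 1.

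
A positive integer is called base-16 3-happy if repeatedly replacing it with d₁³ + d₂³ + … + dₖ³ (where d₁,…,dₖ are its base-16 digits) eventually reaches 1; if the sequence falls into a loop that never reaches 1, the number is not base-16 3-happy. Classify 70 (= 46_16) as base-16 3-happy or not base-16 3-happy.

70 = (4,6)_16 → 4³ + 6³ = 280
280 = (1,1,8)_16 → 1³ + 1³ + 8³ = 514
514 = (2,0,2)_16 → 2³ + 0³ + 2³ = 16
16 = (1,0)_16 → 1³ + 0³ = 1  — reached 1.

base-16 3-happy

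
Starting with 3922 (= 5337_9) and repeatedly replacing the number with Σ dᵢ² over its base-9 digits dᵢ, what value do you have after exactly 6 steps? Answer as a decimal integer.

3922 = (5,3,3,7)_9 → 5² + 3² + 3² + 7² = 25 + 9 + 9 + 49 = 92
92 = (1,1,2)_9 → 1² + 1² + 2² = 1 + 1 + 4 = 6
6 = (6)_9 → 6² = 36
36 = (4,0)_9 → 4² + 0² = 16 + 0 = 16
16 = (1,7)_9 → 1² + 7² = 1 + 49 = 50
50 = (5,5)_9 → 5² + 5² = 25 + 25 = 50

50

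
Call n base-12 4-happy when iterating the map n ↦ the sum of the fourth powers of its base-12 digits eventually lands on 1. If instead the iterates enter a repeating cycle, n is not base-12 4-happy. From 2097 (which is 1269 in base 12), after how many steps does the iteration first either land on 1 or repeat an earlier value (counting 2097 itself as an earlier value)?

2097 = (1,2,6,9)_12 → 1⁴ + 2⁴ + 6⁴ + 9⁴ = 7874
7874 = (4,6,8,2)_12 → 4⁴ + 6⁴ + 8⁴ + 2⁴ = 5664
5664 = (3,3,4,0)_12 → 3⁴ + 3⁴ + 4⁴ + 0⁴ = 418
418 = (2,10,10)_12 → 2⁴ + 10⁴ + 10⁴ = 20016
20016 = (11,7,0,0)_12 → 11⁴ + 7⁴ + 0⁴ + 0⁴ = 17042
17042 = (9,10,4,2)_12 → 9⁴ + 10⁴ + 4⁴ + 2⁴ = 16833
16833 = (9,8,10,9)_12 → 9⁴ + 8⁴ + 10⁴ + 9⁴ = 27218
27218 = (1,3,9,0,2)_12 → 1⁴ + 3⁴ + 9⁴ + 0⁴ + 2⁴ = 6659
6659 = (3,10,2,11)_12 → 3⁴ + 10⁴ + 2⁴ + 11⁴ = 24738
24738 = (1,2,3,9,6)_12 → 1⁴ + 2⁴ + 3⁴ + 9⁴ + 6⁴ = 7955
7955 = (4,7,2,11)_12 → 4⁴ + 7⁴ + 2⁴ + 11⁴ = 17314
17314 = (10,0,2,10)_12 → 10⁴ + 0⁴ + 2⁴ + 10⁴ = 20016  — 20016 repeats.
That took 12 steps.

12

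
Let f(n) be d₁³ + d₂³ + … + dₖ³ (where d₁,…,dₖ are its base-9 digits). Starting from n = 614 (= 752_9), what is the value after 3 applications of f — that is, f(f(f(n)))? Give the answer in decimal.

540

614 = (7,5,2)_9 → 7³ + 5³ + 2³ = 343 + 125 + 8 = 476
476 = (5,7,8)_9 → 5³ + 7³ + 8³ = 125 + 343 + 512 = 980
980 = (1,3,0,8)_9 → 1³ + 3³ + 0³ + 8³ = 1 + 27 + 0 + 512 = 540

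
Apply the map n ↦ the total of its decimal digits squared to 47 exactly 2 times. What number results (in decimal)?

61

47 → 4² + 7² = 16 + 49 = 65
65 → 6² + 5² = 36 + 25 = 61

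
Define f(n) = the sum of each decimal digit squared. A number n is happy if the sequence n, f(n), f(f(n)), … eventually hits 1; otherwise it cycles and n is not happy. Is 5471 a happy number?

5471 → 91
91 → 82
82 → 68
68 → 100
100 → 1  — reached 1.

happy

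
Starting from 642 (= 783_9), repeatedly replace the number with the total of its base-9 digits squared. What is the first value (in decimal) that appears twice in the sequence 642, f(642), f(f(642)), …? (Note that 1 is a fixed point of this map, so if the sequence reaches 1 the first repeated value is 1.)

74

642 = (7,8,3)_9 → 7² + 8² + 3² = 49 + 64 + 9 = 122
122 = (1,4,5)_9 → 1² + 4² + 5² = 1 + 16 + 25 = 42
42 = (4,6)_9 → 4² + 6² = 16 + 36 = 52
52 = (5,7)_9 → 5² + 7² = 25 + 49 = 74
74 = (8,2)_9 → 8² + 2² = 64 + 4 = 68
68 = (7,5)_9 → 7² + 5² = 49 + 25 = 74  — 74 already appeared earlier.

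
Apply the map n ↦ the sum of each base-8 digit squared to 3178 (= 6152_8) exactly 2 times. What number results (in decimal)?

3178 = (6,1,5,2)_8 → 6² + 1² + 5² + 2² = 36 + 1 + 25 + 4 = 66
66 = (1,0,2)_8 → 1² + 0² + 2² = 1 + 0 + 4 = 5

5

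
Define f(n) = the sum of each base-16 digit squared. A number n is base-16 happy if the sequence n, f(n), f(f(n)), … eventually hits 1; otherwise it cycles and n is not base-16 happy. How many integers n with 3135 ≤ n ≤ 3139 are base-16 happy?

3135: 3135 → 378 → 150 → 117 → 74 → 116 → 65 → 17 → 2 → 4 → 16 → 1  (reaches 1)
3136: 3136 → 160 → 100 → 52 → 25 → 82 → 29 → 170 → 200 → 208 → 169 → 181 → 146 → 85 → 50 → 13 → 169  (repeats 169)
3137: 3137 → 161 → 101 → 61 → 178 → 125 → 218 → 269 → 170 → 200 → 208 → 169 → 181 → 146 → 85 → 50 → 13 → 169  (repeats 169)
3138: 3138 → 164 → 116 → 65 → 17 → 2 → 4 → 16 → 1  (reaches 1)
3139: 3139 → 169 → 181 → 146 → 85 → 50 → 13 → 169  (repeats 169)
base-16 happy: 3135, 3138

2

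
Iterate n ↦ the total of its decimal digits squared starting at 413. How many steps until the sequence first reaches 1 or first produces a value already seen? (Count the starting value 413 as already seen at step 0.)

413 → 26
26 → 40
40 → 16
16 → 37
37 → 58
58 → 89
89 → 145
145 → 42
42 → 20
20 → 4
4 → 16  — 16 repeats.
That took 11 steps.

11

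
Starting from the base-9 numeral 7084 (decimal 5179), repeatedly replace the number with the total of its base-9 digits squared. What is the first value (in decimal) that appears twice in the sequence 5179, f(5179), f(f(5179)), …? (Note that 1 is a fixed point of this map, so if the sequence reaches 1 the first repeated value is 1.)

5179 = (7,0,8,4)_9 → 7² + 0² + 8² + 4² = 49 + 0 + 64 + 16 = 129
129 = (1,5,3)_9 → 1² + 5² + 3² = 1 + 25 + 9 = 35
35 = (3,8)_9 → 3² + 8² = 9 + 64 = 73
73 = (8,1)_9 → 8² + 1² = 64 + 1 = 65
65 = (7,2)_9 → 7² + 2² = 49 + 4 = 53
53 = (5,8)_9 → 5² + 8² = 25 + 64 = 89
89 = (1,0,8)_9 → 1² + 0² + 8² = 1 + 0 + 64 = 65  — 65 already appeared earlier.

65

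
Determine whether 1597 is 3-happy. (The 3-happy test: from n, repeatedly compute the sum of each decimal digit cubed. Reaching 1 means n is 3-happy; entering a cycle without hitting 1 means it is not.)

3-happy

1597 → 1³ + 5³ + 9³ + 7³ = 1 + 125 + 729 + 343 = 1198
1198 → 1³ + 1³ + 9³ + 8³ = 1 + 1 + 729 + 512 = 1243
1243 → 1³ + 2³ + 4³ + 3³ = 1 + 8 + 64 + 27 = 100
100 → 1³ + 0³ + 0³ = 1 + 0 + 0 = 1  — reached 1.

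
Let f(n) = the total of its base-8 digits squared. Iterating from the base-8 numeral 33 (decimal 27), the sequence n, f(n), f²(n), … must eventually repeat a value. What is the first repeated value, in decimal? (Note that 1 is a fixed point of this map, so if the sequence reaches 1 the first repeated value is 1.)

1

27 = (3,3)_8 → 3² + 3² = 18
18 = (2,2)_8 → 2² + 2² = 8
8 = (1,0)_8 → 1² + 0² = 1  — reached the fixed point 1.
1 → 1, so 1 is the first repeated value.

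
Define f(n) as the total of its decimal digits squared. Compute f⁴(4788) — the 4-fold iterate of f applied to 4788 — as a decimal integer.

4788 → 4² + 7² + 8² + 8² = 193
193 → 1² + 9² + 3² = 91
91 → 9² + 1² = 82
82 → 8² + 2² = 68

68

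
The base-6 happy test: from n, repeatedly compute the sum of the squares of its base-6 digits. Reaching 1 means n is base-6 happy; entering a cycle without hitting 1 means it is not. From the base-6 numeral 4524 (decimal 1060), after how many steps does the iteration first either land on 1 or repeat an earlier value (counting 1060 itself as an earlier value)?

13

1060 = (4,5,2,4)_6 → 61
61 = (1,4,1)_6 → 18
18 = (3,0)_6 → 9
9 = (1,3)_6 → 10
10 = (1,4)_6 → 17
17 = (2,5)_6 → 29
29 = (4,5)_6 → 41
41 = (1,0,5)_6 → 26
26 = (4,2)_6 → 20
20 = (3,2)_6 → 13
13 = (2,1)_6 → 5
5 = (5)_6 → 25
25 = (4,1)_6 → 17  — 17 repeats.
That took 13 steps.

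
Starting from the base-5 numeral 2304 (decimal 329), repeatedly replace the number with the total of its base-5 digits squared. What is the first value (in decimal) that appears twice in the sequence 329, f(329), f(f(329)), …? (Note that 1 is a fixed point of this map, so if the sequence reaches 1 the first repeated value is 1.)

329 = (2,3,0,4)_5 → 29
29 = (1,0,4)_5 → 17
17 = (3,2)_5 → 13
13 = (2,3)_5 → 13  — 13 already appeared earlier.

13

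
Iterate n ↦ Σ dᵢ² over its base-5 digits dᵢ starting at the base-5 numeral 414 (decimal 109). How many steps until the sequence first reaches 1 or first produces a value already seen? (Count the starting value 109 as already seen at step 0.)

4

109 = (4,1,4)_5 → 33
33 = (1,1,3)_5 → 11
11 = (2,1)_5 → 5
5 = (1,0)_5 → 1  — reached 1.
That took 4 steps.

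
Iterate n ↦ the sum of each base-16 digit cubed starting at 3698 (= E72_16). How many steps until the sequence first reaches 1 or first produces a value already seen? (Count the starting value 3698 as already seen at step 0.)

5

3698 = (14,7,2)_16 → 14³ + 7³ + 2³ = 3095
3095 = (12,1,7)_16 → 12³ + 1³ + 7³ = 2072
2072 = (8,1,8)_16 → 8³ + 1³ + 8³ = 1025
1025 = (4,0,1)_16 → 4³ + 0³ + 1³ = 65
65 = (4,1)_16 → 4³ + 1³ = 65  — 65 repeats.
That took 5 steps.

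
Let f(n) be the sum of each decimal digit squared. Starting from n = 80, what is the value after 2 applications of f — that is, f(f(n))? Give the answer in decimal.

52

80 → 8² + 0² = 64 + 0 = 64
64 → 6² + 4² = 36 + 16 = 52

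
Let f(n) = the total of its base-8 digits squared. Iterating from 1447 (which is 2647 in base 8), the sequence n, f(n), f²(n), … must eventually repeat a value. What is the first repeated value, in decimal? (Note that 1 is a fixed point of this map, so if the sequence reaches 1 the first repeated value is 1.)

1

1447 = (2,6,4,7)_8 → 105
105 = (1,5,1)_8 → 27
27 = (3,3)_8 → 18
18 = (2,2)_8 → 8
8 = (1,0)_8 → 1  — reached the fixed point 1.
1 → 1, so 1 is the first repeated value.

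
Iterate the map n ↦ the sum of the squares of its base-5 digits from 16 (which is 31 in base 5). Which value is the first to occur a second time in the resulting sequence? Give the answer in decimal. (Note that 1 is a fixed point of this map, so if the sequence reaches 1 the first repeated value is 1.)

16 = (3,1)_5 → 3² + 1² = 10
10 = (2,0)_5 → 2² + 0² = 4
4 = (4)_5 → 4² = 16  — 16 already appeared earlier.

16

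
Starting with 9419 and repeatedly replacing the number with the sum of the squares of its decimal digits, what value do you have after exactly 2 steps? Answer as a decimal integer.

9419 → 179
179 → 131

131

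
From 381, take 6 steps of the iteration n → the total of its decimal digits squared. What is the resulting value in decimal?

381 → 3² + 8² + 1² = 9 + 64 + 1 = 74
74 → 7² + 4² = 49 + 16 = 65
65 → 6² + 5² = 36 + 25 = 61
61 → 6² + 1² = 36 + 1 = 37
37 → 3² + 7² = 9 + 49 = 58
58 → 5² + 8² = 25 + 64 = 89

89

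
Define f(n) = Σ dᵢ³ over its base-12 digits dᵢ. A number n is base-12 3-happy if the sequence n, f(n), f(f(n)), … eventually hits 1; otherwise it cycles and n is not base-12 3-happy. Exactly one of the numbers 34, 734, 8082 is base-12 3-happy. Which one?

734

34: 34 → 1008 → 343 → 415 → 1351 → 1136 → 1855 → 1344 → 793 → 342 → 288 → 8 → 512 → 755 → 1464 → 1008  — repeats 1008 (not base-12 3-happy)
734: 734 → 134 → 1339 → 1099 → 1029 → 1073 → 593 → 190 → 1028 → 856 → 1520 → 1728 → 1  — reaches 1 (base-12 3-happy)
8082: 8082 → 793 → 342 → 288 → 8 → 512 → 755 → 1464 → 1008 → 343 → 415 → 1351 → 1136 → 1855 → 1344 → 793  — repeats 793 (not base-12 3-happy)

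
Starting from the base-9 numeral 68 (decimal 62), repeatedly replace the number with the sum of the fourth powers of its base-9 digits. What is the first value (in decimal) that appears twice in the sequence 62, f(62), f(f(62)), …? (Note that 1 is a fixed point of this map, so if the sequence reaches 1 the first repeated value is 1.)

62 = (6,8)_9 → 6⁴ + 8⁴ = 1296 + 4096 = 5392
5392 = (7,3,5,1)_9 → 7⁴ + 3⁴ + 5⁴ + 1⁴ = 2401 + 81 + 625 + 1 = 3108
3108 = (4,2,3,3)_9 → 4⁴ + 2⁴ + 3⁴ + 3⁴ = 256 + 16 + 81 + 81 = 434
434 = (5,3,2)_9 → 5⁴ + 3⁴ + 2⁴ = 625 + 81 + 16 = 722
722 = (8,8,2)_9 → 8⁴ + 8⁴ + 2⁴ = 4096 + 4096 + 16 = 8208
8208 = (1,2,2,3,0)_9 → 1⁴ + 2⁴ + 2⁴ + 3⁴ + 0⁴ = 1 + 16 + 16 + 81 + 0 = 114
114 = (1,3,6)_9 → 1⁴ + 3⁴ + 6⁴ = 1 + 81 + 1296 = 1378
1378 = (1,8,0,1)_9 → 1⁴ + 8⁴ + 0⁴ + 1⁴ = 1 + 4096 + 0 + 1 = 4098
4098 = (5,5,5,3)_9 → 5⁴ + 5⁴ + 5⁴ + 3⁴ = 625 + 625 + 625 + 81 = 1956
1956 = (2,6,1,3)_9 → 2⁴ + 6⁴ + 1⁴ + 3⁴ = 16 + 1296 + 1 + 81 = 1394
1394 = (1,8,1,8)_9 → 1⁴ + 8⁴ + 1⁴ + 8⁴ = 1 + 4096 + 1 + 4096 = 8194
8194 = (1,2,2,1,4)_9 → 1⁴ + 2⁴ + 2⁴ + 1⁴ + 4⁴ = 1 + 16 + 16 + 1 + 256 = 290
290 = (3,5,2)_9 → 3⁴ + 5⁴ + 2⁴ = 81 + 625 + 16 = 722  — 722 already appeared earlier.

722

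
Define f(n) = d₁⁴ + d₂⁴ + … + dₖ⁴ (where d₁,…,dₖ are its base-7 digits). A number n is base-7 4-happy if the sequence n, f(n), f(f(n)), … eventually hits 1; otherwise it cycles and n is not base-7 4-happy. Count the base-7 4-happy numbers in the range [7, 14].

7: 7 → 1  — base-7 4-happy
8: 8 → 2 → 16 → 32 → 512 → 164 → 178 → 418 → 708 → 98 → 16  — not base-7 4-happy
9: 9 → 17 → 97 → 2593 → 1459 → 963 → 1153 → 803 → 673 → 1923 → 1507 → 913 → 609 → 707 → 97  — not base-7 4-happy
10: 10 → 82 → 882 → 272 → 2002 → 2546 → 1938 → 2258 → 1808 → 1938  — not base-7 4-happy
11: 11 → 257 → 1251 → 1043 → 97 → 2593 → 1459 → 963 → 1153 → 803 → 673 → 1923 → 1507 → 913 → 609 → 707 → 97  — not base-7 4-happy
12: 12 → 626 → 1332 → 1394 → 338 → 2608 → 514 → 244 → 2848 → 1314 → 1956 → 2258 → 1808 → 1938 → 2258  — not base-7 4-happy
13: 13 → 1297 → 803 → 673 → 1923 → 1507 → 913 → 609 → 707 → 97 → 2593 → 1459 → 963 → 1153 → 803  — not base-7 4-happy
14: 14 → 16 → 32 → 512 → 164 → 178 → 418 → 708 → 98 → 16  — not base-7 4-happy
base-7 4-happy: 7

1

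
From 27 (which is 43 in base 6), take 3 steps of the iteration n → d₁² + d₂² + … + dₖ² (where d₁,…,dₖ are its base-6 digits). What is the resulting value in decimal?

29

27 = (4,3)_6 → 4² + 3² = 16 + 9 = 25
25 = (4,1)_6 → 4² + 1² = 16 + 1 = 17
17 = (2,5)_6 → 2² + 5² = 4 + 25 = 29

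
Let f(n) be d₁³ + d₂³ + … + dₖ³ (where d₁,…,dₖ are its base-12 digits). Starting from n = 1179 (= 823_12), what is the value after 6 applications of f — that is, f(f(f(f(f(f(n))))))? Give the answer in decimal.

1179 = (8,2,3)_12 → 8³ + 2³ + 3³ = 547
547 = (3,9,7)_12 → 3³ + 9³ + 7³ = 1099
1099 = (7,7,7)_12 → 7³ + 7³ + 7³ = 1029
1029 = (7,1,9)_12 → 7³ + 1³ + 9³ = 1073
1073 = (7,5,5)_12 → 7³ + 5³ + 5³ = 593
593 = (4,1,5)_12 → 4³ + 1³ + 5³ = 190

190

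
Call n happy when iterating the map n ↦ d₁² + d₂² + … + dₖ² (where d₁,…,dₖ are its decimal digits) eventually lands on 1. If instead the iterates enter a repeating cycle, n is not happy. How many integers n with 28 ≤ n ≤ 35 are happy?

3

28: 28 → 68 → 100 → 1  — happy
29: 29 → 85 → 89 → 145 → 42 → 20 → 4 → 16 → 37 → 58 → 89  — not happy
30: 30 → 9 → 81 → 65 → 61 → 37 → 58 → 89 → 145 → 42 → 20 → 4 → 16 → 37  — not happy
31: 31 → 10 → 1  — happy
32: 32 → 13 → 10 → 1  — happy
33: 33 → 18 → 65 → 61 → 37 → 58 → 89 → 145 → 42 → 20 → 4 → 16 → 37  — not happy
34: 34 → 25 → 29 → 85 → 89 → 145 → 42 → 20 → 4 → 16 → 37 → 58 → 89  — not happy
35: 35 → 34 → 25 → 29 → 85 → 89 → 145 → 42 → 20 → 4 → 16 → 37 → 58 → 89  — not happy
happy: 28, 31, 32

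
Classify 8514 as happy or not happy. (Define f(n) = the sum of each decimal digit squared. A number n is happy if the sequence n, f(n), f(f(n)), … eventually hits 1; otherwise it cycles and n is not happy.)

8514 → 8² + 5² + 1² + 4² = 106
106 → 1² + 0² + 6² = 37
37 → 3² + 7² = 58
58 → 5² + 8² = 89
89 → 8² + 9² = 145
145 → 1² + 4² + 5² = 42
42 → 4² + 2² = 20
20 → 2² + 0² = 4
4 → 4² = 16
16 → 1² + 6² = 37  — 37 already seen; the sequence cycles without reaching 1.

not happy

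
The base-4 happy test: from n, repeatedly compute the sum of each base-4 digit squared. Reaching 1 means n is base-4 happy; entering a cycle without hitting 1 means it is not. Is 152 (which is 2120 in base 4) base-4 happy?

152 = (2,1,2,0)_4 → 2² + 1² + 2² + 0² = 9
9 = (2,1)_4 → 2² + 1² = 5
5 = (1,1)_4 → 1² + 1² = 2
2 = (2)_4 → 2² = 4
4 = (1,0)_4 → 1² + 0² = 1  — reached 1.

base-4 happy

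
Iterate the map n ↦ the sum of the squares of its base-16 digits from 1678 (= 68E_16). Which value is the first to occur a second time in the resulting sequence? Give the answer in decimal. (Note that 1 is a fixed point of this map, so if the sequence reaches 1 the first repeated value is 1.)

1678 = (6,8,14)_16 → 6² + 8² + 14² = 296
296 = (1,2,8)_16 → 1² + 2² + 8² = 69
69 = (4,5)_16 → 4² + 5² = 41
41 = (2,9)_16 → 2² + 9² = 85
85 = (5,5)_16 → 5² + 5² = 50
50 = (3,2)_16 → 3² + 2² = 13
13 = (13)_16 → 13² = 169
169 = (10,9)_16 → 10² + 9² = 181
181 = (11,5)_16 → 11² + 5² = 146
146 = (9,2)_16 → 9² + 2² = 85  — 85 already appeared earlier.

85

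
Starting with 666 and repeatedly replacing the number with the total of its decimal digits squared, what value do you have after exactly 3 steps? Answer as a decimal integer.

61

666 → 6² + 6² + 6² = 108
108 → 1² + 0² + 8² = 65
65 → 6² + 5² = 61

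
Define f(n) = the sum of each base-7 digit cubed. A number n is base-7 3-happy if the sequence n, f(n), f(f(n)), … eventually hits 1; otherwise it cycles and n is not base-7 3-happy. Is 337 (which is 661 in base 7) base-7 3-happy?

337 = (6,6,1)_7 → 6³ + 6³ + 1³ = 433
433 = (1,1,5,6)_7 → 1³ + 1³ + 5³ + 6³ = 343
343 = (1,0,0,0)_7 → 1³ + 0³ + 0³ + 0³ = 1  — reached 1.

base-7 3-happy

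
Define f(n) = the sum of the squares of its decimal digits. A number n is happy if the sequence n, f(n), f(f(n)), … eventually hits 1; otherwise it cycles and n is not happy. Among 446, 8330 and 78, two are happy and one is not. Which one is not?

446: 446 → 68 → 100 → 1  — reaches 1 (happy)
8330: 8330 → 82 → 68 → 100 → 1  — reaches 1 (happy)
78: 78 → 113 → 11 → 2 → 4 → 16 → 37 → 58 → 89 → 145 → 42 → 20 → 4  — repeats 4 (not happy)

78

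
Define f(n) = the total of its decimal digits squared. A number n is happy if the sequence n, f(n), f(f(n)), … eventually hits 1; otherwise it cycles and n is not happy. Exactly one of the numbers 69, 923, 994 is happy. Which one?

923

69: 69 → 117 → 51 → 26 → 40 → 16 → 37 → 58 → 89 → 145 → 42 → 20 → 4 → 16  — repeats 16 (not happy)
923: 923 → 94 → 97 → 130 → 10 → 1  — reaches 1 (happy)
994: 994 → 178 → 114 → 18 → 65 → 61 → 37 → 58 → 89 → 145 → 42 → 20 → 4 → 16 → 37  — repeats 37 (not happy)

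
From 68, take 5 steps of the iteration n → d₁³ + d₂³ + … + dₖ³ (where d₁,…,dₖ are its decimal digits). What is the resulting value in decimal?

68 → 6³ + 8³ = 216 + 512 = 728
728 → 7³ + 2³ + 8³ = 343 + 8 + 512 = 863
863 → 8³ + 6³ + 3³ = 512 + 216 + 27 = 755
755 → 7³ + 5³ + 5³ = 343 + 125 + 125 = 593
593 → 5³ + 9³ + 3³ = 125 + 729 + 27 = 881

881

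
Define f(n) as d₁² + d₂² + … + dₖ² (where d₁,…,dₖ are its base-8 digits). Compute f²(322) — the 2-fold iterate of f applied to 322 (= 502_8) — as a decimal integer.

322 = (5,0,2)_8 → 5² + 0² + 2² = 29
29 = (3,5)_8 → 3² + 5² = 34

34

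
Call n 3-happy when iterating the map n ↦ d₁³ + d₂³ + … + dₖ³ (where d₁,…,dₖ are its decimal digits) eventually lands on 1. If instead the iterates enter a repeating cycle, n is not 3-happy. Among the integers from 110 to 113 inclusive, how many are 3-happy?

110: 110 → 2 → 8 → 512 → 134 → 92 → 737 → 713 → 371 → 371  (repeats 371)
111: 111 → 3 → 27 → 351 → 153 → 153  (repeats 153)
112: 112 → 10 → 1  (reaches 1)
113: 113 → 29 → 737 → 713 → 371 → 371  (repeats 371)
3-happy: 112

1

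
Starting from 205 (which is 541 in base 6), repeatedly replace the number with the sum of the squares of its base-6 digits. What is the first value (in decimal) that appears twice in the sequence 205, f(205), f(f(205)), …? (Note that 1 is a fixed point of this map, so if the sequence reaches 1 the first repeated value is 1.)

20

205 = (5,4,1)_6 → 5² + 4² + 1² = 42
42 = (1,1,0)_6 → 1² + 1² + 0² = 2
2 = (2)_6 → 2² = 4
4 = (4)_6 → 4² = 16
16 = (2,4)_6 → 2² + 4² = 20
20 = (3,2)_6 → 3² + 2² = 13
13 = (2,1)_6 → 2² + 1² = 5
5 = (5)_6 → 5² = 25
25 = (4,1)_6 → 4² + 1² = 17
17 = (2,5)_6 → 2² + 5² = 29
29 = (4,5)_6 → 4² + 5² = 41
41 = (1,0,5)_6 → 1² + 0² + 5² = 26
26 = (4,2)_6 → 4² + 2² = 20  — 20 already appeared earlier.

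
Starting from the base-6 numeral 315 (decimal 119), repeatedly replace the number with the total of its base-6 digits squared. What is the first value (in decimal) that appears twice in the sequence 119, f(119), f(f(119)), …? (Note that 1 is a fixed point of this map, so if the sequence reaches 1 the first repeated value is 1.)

119 = (3,1,5)_6 → 3² + 1² + 5² = 35
35 = (5,5)_6 → 5² + 5² = 50
50 = (1,2,2)_6 → 1² + 2² + 2² = 9
9 = (1,3)_6 → 1² + 3² = 10
10 = (1,4)_6 → 1² + 4² = 17
17 = (2,5)_6 → 2² + 5² = 29
29 = (4,5)_6 → 4² + 5² = 41
41 = (1,0,5)_6 → 1² + 0² + 5² = 26
26 = (4,2)_6 → 4² + 2² = 20
20 = (3,2)_6 → 3² + 2² = 13
13 = (2,1)_6 → 2² + 1² = 5
5 = (5)_6 → 5² = 25
25 = (4,1)_6 → 4² + 1² = 17  — 17 already appeared earlier.

17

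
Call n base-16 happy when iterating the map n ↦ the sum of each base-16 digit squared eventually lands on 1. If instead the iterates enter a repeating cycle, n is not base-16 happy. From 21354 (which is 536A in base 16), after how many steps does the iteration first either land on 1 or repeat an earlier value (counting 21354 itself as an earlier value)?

21354 = (5,3,6,10)_16 → 5² + 3² + 6² + 10² = 25 + 9 + 36 + 100 = 170
170 = (10,10)_16 → 10² + 10² = 100 + 100 = 200
200 = (12,8)_16 → 12² + 8² = 144 + 64 = 208
208 = (13,0)_16 → 13² + 0² = 169 + 0 = 169
169 = (10,9)_16 → 10² + 9² = 100 + 81 = 181
181 = (11,5)_16 → 11² + 5² = 121 + 25 = 146
146 = (9,2)_16 → 9² + 2² = 81 + 4 = 85
85 = (5,5)_16 → 5² + 5² = 25 + 25 = 50
50 = (3,2)_16 → 3² + 2² = 9 + 4 = 13
13 = (13)_16 → 13² = 169  — 169 repeats.
That took 10 steps.

10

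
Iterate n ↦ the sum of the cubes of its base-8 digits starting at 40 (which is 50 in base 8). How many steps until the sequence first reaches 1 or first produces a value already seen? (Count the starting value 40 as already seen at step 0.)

7

40 = (5,0)_8 → 5³ + 0³ = 125
125 = (1,7,5)_8 → 1³ + 7³ + 5³ = 469
469 = (7,2,5)_8 → 7³ + 2³ + 5³ = 476
476 = (7,3,4)_8 → 7³ + 3³ + 4³ = 434
434 = (6,6,2)_8 → 6³ + 6³ + 2³ = 440
440 = (6,7,0)_8 → 6³ + 7³ + 0³ = 559
559 = (1,0,5,7)_8 → 1³ + 0³ + 5³ + 7³ = 469  — 469 repeats.
That took 7 steps.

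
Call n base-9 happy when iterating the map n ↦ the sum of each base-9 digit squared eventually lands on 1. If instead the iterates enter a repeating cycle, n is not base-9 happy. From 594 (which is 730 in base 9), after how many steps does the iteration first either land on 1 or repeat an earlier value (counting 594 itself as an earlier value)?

594 = (7,3,0)_9 → 7² + 3² + 0² = 49 + 9 + 0 = 58
58 = (6,4)_9 → 6² + 4² = 36 + 16 = 52
52 = (5,7)_9 → 5² + 7² = 25 + 49 = 74
74 = (8,2)_9 → 8² + 2² = 64 + 4 = 68
68 = (7,5)_9 → 7² + 5² = 49 + 25 = 74  — 74 repeats.
That took 5 steps.

5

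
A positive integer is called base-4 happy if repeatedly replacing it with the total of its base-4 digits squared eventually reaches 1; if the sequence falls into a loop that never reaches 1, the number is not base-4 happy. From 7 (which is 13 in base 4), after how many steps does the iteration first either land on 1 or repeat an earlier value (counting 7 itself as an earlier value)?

4

7 = (1,3)_4 → 1² + 3² = 10
10 = (2,2)_4 → 2² + 2² = 8
8 = (2,0)_4 → 2² + 0² = 4
4 = (1,0)_4 → 1² + 0² = 1  — reached 1.
That took 4 steps.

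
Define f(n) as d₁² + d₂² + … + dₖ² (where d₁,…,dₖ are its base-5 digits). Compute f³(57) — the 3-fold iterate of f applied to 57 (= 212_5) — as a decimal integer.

13

57 = (2,1,2)_5 → 2² + 1² + 2² = 9
9 = (1,4)_5 → 1² + 4² = 17
17 = (3,2)_5 → 3² + 2² = 13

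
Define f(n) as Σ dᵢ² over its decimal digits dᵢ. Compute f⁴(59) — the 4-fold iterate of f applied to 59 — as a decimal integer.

59 → 5² + 9² = 106
106 → 1² + 0² + 6² = 37
37 → 3² + 7² = 58
58 → 5² + 8² = 89

89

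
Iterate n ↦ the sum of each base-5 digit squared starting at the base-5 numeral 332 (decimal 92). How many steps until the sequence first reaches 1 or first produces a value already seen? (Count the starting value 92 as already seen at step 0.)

6

92 = (3,3,2)_5 → 3² + 3² + 2² = 22
22 = (4,2)_5 → 4² + 2² = 20
20 = (4,0)_5 → 4² + 0² = 16
16 = (3,1)_5 → 3² + 1² = 10
10 = (2,0)_5 → 2² + 0² = 4
4 = (4)_5 → 4² = 16  — 16 repeats.
That took 6 steps.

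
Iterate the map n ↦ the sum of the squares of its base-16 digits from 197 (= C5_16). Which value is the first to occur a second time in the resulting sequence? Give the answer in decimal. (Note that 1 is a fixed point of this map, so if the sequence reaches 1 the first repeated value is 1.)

197 = (12,5)_16 → 12² + 5² = 144 + 25 = 169
169 = (10,9)_16 → 10² + 9² = 100 + 81 = 181
181 = (11,5)_16 → 11² + 5² = 121 + 25 = 146
146 = (9,2)_16 → 9² + 2² = 81 + 4 = 85
85 = (5,5)_16 → 5² + 5² = 25 + 25 = 50
50 = (3,2)_16 → 3² + 2² = 9 + 4 = 13
13 = (13)_16 → 13² = 169  — 169 already appeared earlier.

169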